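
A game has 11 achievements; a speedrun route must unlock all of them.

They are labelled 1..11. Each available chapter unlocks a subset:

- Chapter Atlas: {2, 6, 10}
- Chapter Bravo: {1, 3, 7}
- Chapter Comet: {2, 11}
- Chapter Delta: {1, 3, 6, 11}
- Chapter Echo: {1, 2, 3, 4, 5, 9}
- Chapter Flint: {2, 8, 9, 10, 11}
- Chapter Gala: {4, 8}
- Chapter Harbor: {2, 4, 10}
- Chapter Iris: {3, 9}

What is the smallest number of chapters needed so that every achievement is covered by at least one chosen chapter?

4

Take {Atlas, Bravo, Echo, Flint}. Their union is {1, 2, 3, 4, 5, 6, 7, 8, 9, 10, 11}, which is all 11 achievements.
No 3 of the 9 chapters cover everything (all 84 combinations miss at least one achievement), so 4 is optimal.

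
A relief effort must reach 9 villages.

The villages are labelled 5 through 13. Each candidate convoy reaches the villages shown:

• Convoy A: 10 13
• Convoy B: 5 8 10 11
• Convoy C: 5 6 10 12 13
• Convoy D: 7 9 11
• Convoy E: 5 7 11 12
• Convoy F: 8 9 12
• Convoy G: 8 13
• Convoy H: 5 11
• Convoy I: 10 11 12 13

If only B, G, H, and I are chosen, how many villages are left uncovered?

Union of B, G, H, I = {5, 8, 10, 11, 12, 13}.
Not covered: 6, 7, 9 — 3 villages.

3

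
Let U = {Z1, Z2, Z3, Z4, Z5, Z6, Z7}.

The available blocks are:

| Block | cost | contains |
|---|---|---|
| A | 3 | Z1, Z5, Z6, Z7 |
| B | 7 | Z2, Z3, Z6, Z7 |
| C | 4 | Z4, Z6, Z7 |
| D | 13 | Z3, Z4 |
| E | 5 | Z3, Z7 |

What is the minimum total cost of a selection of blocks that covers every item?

14

A, B, C together cover every item (A ∪ B ∪ C = {Z1, Z2, Z3, Z4, Z5, Z6, Z7}); total cost 3 + 7 + 4 = 14.
No covering selection has total cost below 14.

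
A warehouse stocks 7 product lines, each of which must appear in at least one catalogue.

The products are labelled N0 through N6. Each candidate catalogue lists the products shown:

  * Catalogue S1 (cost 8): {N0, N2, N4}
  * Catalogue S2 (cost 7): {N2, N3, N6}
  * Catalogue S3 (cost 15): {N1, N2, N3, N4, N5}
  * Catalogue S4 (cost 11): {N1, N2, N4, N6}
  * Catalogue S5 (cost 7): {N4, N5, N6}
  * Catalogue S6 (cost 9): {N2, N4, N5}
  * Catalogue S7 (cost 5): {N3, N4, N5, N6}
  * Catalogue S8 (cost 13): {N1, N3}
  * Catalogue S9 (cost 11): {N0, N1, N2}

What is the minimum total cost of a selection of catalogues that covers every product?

S7, S9 together cover every product (S7 ∪ S9 = {N0, N1, N2, N3, N4, N5, N6}); total cost 5 + 11 = 16.
No covering selection has total cost below 16.

16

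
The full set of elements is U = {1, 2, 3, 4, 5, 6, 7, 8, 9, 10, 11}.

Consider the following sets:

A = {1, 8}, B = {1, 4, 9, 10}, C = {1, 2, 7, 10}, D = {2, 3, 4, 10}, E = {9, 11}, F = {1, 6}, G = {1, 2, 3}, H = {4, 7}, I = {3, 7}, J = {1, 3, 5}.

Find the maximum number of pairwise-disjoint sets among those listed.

3

E, G, H are pairwise disjoint (E={9,11}; G={1,2,3}; H={4,7}).
Every remaining set overlaps one of these, and no 4 of the listed sets are pairwise disjoint, so 3 is the maximum.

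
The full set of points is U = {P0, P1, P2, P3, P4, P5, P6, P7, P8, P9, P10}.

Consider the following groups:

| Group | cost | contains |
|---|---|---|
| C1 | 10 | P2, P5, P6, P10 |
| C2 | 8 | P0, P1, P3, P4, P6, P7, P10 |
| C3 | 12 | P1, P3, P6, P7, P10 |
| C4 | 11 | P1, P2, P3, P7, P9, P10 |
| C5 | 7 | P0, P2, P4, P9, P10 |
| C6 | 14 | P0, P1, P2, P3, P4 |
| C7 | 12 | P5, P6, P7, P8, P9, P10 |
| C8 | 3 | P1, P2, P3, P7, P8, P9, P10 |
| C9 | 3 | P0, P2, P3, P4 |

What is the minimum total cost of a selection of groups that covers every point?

C1, C8, C9 together cover every point (C1 ∪ C8 ∪ C9 = {P0, P1, P2, P3, P4, P5, P6, P7, P8, P9, P10}); total cost 10 + 3 + 3 = 16.
No covering selection has total cost below 16.

16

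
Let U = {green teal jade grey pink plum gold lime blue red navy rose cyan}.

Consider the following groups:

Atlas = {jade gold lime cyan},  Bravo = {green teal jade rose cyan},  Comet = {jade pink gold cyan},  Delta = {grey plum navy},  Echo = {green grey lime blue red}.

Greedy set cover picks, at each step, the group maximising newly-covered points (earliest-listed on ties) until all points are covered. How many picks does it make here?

4

Greedy: pick Bravo (covers 5 new) → pick Echo (covers 4 new) → pick Comet (covers 2 new) → pick Delta (covers 2 new). Total picks: 4.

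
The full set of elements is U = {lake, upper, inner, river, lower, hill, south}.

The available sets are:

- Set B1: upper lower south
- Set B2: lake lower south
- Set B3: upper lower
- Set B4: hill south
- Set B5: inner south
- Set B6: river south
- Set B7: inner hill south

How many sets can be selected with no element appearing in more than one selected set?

B3, B6 are pairwise disjoint (B3={upper,lower}; B6={river,south}).
Every remaining set overlaps one of these, and no 3 of the listed sets are pairwise disjoint, so 2 is the maximum.

2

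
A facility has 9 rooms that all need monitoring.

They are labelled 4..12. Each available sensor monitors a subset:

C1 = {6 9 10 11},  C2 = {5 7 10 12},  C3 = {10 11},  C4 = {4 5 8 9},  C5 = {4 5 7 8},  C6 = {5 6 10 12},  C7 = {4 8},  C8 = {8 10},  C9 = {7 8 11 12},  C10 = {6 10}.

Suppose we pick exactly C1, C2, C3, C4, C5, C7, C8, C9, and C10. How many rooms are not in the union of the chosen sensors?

Union of C1, C2, C3, C4, C5, C7, C8, C9, C10 = {4, 5, 6, 7, 8, 9, 10, 11, 12} — that's every room, so 0 are uncovered.

0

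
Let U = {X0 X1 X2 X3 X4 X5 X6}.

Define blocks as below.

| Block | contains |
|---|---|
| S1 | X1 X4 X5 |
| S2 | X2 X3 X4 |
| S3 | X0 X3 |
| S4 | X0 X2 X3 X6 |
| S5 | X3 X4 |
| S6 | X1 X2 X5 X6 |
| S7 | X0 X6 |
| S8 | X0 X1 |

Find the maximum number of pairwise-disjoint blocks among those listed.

S1, S4 are pairwise disjoint (S1={X1,X4,X5}; S4={X0,X2,X3,X6}).
Every remaining block overlaps one of these, and no 3 of the listed blocks are pairwise disjoint, so 2 is the maximum.

2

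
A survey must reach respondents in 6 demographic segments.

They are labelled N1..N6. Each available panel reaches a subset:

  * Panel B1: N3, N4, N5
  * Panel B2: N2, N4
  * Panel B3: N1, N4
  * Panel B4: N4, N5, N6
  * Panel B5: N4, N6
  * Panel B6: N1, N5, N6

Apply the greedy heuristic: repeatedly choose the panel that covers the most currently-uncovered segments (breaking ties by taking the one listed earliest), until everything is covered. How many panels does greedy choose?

Greedy: pick B1 (covers 3 new) → pick B6 (covers 2 new) → pick B2 (covers 1 new). Total picks: 3.

3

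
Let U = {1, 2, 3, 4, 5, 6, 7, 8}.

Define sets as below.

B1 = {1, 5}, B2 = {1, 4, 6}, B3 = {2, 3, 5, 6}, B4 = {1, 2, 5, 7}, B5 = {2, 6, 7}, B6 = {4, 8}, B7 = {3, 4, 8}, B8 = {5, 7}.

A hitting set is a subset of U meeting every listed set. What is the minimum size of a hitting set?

3

The 3 points {2, 4, 5} hit every set.
The sets B1, B5, B7 are pairwise disjoint, so any hitting set needs a separate point for each — at least 3. Hence 3 is optimal.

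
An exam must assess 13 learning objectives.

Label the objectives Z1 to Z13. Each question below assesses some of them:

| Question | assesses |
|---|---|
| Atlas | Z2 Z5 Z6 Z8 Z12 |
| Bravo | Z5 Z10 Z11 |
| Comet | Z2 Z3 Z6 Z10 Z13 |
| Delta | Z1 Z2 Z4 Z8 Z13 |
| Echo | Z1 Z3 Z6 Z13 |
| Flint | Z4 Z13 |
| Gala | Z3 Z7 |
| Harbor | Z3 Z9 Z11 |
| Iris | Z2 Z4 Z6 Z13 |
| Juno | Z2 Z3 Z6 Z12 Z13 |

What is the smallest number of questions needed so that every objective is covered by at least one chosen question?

5

Bravo and Delta and Gala and Harbor and Juno together: Bravo ∪ Delta ∪ Gala ∪ Harbor ∪ Juno = {Z1, Z2, Z3, Z4, Z5, Z6, Z7, Z8, Z9, Z10, Z11, Z12, Z13} — every objective is covered.
No 4 of the 10 questions cover everything (all 210 combinations miss at least one objective), so 5 is optimal.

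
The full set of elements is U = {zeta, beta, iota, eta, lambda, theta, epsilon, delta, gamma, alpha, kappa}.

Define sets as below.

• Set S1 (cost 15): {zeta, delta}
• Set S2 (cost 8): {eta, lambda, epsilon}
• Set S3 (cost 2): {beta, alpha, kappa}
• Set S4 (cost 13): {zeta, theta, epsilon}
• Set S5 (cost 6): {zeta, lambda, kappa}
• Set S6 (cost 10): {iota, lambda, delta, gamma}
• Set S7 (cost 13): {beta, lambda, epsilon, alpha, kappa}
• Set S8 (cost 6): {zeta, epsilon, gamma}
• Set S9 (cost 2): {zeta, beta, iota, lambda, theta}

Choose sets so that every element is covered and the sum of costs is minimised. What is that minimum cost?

S2, S3, S6, S9 together cover every element (S2 ∪ S3 ∪ S6 ∪ S9 = {zeta, beta, iota, eta, lambda, theta, epsilon, delta, gamma, alpha, kappa}); total cost 8 + 2 + 10 + 2 = 22.
The greedy pick S9, S3, S8, S2, S6 costs 28; no covering selection beats 22.

22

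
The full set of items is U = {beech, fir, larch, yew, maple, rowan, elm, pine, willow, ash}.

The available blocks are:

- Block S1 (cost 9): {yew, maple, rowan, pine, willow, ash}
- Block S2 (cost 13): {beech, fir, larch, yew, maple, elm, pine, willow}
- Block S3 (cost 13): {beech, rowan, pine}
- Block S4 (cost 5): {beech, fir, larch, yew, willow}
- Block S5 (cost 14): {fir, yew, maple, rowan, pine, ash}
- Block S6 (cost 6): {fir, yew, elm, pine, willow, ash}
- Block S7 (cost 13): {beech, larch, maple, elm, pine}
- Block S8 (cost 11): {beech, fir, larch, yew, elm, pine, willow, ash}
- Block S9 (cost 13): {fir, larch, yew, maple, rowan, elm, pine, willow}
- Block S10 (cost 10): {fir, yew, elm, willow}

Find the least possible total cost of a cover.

20

S1, S4, S6 together cover every item (S1 ∪ S4 ∪ S6 = {beech, fir, larch, yew, maple, rowan, elm, pine, willow, ash}); total cost 9 + 5 + 6 = 20.
No covering selection has total cost below 20.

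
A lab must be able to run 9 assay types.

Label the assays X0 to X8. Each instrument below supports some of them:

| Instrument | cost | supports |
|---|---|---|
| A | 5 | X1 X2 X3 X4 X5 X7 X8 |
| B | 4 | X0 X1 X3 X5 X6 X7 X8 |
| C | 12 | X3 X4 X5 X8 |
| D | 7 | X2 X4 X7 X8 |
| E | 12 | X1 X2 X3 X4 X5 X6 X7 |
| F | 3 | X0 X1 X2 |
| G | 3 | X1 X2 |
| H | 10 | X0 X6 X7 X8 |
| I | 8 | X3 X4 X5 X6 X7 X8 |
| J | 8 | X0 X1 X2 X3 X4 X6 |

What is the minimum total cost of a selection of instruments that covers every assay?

A, B together cover every assay (A ∪ B = {X0, X1, X2, X3, X4, X5, X6, X7, X8}); total cost 5 + 4 = 9.
No covering selection has total cost below 9.

9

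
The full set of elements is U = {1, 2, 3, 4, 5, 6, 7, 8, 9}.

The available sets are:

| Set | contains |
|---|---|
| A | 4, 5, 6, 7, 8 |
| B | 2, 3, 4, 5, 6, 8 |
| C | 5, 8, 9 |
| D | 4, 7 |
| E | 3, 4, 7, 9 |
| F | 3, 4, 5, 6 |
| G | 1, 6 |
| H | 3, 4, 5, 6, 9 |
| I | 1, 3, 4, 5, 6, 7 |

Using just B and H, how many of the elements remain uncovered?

2

Union of B, H = {2, 3, 4, 5, 6, 8, 9}.
Not covered: 1, 7 — 2 elements.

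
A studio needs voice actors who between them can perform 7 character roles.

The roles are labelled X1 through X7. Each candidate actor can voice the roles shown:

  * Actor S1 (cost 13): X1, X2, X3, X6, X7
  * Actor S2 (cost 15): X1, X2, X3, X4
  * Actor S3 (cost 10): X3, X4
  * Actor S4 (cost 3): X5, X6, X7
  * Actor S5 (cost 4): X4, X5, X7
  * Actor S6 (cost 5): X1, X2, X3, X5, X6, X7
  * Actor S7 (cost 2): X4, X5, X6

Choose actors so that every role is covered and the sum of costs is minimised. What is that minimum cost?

S6, S7 together cover every role (S6 ∪ S7 = {X1, X2, X3, X4, X5, X6, X7}); total cost 5 + 2 = 7.
No covering selection has total cost below 7.

7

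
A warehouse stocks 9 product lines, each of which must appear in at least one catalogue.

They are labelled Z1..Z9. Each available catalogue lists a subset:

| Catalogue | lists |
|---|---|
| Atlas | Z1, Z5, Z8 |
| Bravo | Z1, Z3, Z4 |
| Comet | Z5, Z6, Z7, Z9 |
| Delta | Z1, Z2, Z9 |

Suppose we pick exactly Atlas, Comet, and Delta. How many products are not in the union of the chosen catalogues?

Union of Atlas, Comet, Delta = {Z1, Z2, Z5, Z6, Z7, Z8, Z9}.
Not covered: Z3, Z4 — 2 products.

2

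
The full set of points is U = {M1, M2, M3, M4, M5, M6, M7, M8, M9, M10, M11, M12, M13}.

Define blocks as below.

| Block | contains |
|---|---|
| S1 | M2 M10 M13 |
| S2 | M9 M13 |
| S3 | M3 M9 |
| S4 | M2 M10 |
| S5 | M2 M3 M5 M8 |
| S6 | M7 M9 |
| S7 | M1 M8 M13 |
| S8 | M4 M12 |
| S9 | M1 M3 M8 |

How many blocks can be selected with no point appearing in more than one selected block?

S4, S6, S8, S9 are pairwise disjoint (S4={M2,M10}; S6={M7,M9}; S8={M4,M12}; S9={M1,M3,M8}).
Every remaining block overlaps one of these, and no 5 of the listed blocks are pairwise disjoint, so 4 is the maximum.

4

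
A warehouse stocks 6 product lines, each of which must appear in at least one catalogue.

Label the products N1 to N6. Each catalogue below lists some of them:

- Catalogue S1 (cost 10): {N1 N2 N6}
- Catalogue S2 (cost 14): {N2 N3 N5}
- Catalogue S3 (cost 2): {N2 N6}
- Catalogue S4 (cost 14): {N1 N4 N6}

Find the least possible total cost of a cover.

28

S2, S4 together cover every product (S2 ∪ S4 = {N1, N2, N3, N4, N5, N6}); total cost 14 + 14 = 28.
The greedy pick S3, S2, S4 costs 30; no covering selection beats 28.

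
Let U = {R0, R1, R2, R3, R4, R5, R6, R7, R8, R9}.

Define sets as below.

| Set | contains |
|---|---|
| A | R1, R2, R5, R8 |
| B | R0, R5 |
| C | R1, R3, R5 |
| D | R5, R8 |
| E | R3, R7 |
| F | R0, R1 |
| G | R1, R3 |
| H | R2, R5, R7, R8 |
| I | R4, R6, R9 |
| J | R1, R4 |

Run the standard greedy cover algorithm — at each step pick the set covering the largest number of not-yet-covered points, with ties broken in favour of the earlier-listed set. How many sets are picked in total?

Greedy: pick A (covers 4 new) → pick I (covers 3 new) → pick E (covers 2 new) → pick B (covers 1 new). Total picks: 4.

4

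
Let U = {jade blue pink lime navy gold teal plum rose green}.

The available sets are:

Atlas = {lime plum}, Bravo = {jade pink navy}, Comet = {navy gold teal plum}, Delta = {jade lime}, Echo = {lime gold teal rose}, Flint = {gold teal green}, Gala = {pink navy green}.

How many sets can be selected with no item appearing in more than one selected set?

3

Atlas, Bravo, Flint are pairwise disjoint (Atlas={lime,plum}; Bravo={jade,pink,navy}; Flint={gold,teal,green}).
Every remaining set overlaps one of these, and no 4 of the listed sets are pairwise disjoint, so 3 is the maximum.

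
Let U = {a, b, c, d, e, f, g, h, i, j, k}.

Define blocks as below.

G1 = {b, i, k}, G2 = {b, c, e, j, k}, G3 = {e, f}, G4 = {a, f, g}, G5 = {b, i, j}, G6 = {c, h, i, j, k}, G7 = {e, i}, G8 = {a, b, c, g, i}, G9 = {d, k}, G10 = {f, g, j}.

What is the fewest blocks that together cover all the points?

G3 and G6 and G8 and G9 together: G3 ∪ G6 ∪ G8 ∪ G9 = {a, b, c, d, e, f, g, h, i, j, k} — every point is covered.
No 3 of the 10 blocks cover everything (all 120 combinations miss at least one point), so 4 is optimal.

4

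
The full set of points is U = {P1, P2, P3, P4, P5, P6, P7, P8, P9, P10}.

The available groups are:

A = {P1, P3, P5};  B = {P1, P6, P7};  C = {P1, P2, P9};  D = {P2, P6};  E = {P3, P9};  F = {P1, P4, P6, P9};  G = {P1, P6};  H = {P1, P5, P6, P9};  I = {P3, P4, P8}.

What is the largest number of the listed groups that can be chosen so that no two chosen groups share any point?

B, E are pairwise disjoint (B={P1,P6,P7}; E={P3,P9}).
Every remaining group overlaps one of these, and no 3 of the listed groups are pairwise disjoint, so 2 is the maximum.

2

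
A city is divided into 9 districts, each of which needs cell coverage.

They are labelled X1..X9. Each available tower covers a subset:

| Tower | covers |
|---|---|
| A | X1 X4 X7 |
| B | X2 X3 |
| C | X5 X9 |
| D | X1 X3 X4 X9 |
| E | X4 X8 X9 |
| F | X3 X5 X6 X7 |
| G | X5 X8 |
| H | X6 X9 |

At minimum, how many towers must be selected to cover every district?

Take {A, B, E, F}. Their union is {X1, X2, X3, X4, X5, X6, X7, X8, X9}, which is all 9 districts.
Only B contains X2, so B is forced; the remaining 7 districts need at least 3 more towers (each remaining tower adds at most 3) — so at least 4 towers are needed, and 4 is optimal.

4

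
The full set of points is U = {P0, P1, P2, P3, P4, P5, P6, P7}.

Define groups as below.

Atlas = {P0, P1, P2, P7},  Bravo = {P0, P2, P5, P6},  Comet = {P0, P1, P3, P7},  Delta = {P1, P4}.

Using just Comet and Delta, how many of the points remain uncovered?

Union of Comet, Delta = {P0, P1, P3, P4, P7}.
Not covered: P2, P5, P6 — 3 points.

3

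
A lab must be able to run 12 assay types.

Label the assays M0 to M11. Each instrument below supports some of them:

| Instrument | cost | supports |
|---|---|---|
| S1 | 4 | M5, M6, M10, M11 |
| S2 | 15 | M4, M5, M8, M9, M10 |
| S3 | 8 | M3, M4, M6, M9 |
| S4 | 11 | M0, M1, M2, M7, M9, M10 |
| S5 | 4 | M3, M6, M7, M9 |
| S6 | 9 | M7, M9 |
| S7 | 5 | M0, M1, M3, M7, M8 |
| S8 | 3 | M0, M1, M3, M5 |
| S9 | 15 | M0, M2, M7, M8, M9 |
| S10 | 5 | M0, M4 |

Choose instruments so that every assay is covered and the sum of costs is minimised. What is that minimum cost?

S1, S4, S7, S10 together cover every assay (S1 ∪ S4 ∪ S7 ∪ S10 = {M0, M1, M2, M3, M4, M5, M6, M7, M8, M9, M10, M11}); total cost 4 + 11 + 5 + 5 = 25.
The greedy pick S8, S1, S5, S7, S10, S4 costs 32; no covering selection beats 25.

25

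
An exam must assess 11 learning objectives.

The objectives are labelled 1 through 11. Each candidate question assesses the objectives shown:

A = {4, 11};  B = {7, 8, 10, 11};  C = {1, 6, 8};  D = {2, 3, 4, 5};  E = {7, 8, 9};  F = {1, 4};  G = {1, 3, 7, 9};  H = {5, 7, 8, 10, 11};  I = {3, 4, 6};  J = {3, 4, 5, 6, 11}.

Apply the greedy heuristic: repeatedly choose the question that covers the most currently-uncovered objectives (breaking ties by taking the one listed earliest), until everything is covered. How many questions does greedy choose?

Greedy: pick H (covers 5 new) → pick D (covers 3 new) → pick C (covers 2 new) → pick E (covers 1 new). Total picks: 4.

4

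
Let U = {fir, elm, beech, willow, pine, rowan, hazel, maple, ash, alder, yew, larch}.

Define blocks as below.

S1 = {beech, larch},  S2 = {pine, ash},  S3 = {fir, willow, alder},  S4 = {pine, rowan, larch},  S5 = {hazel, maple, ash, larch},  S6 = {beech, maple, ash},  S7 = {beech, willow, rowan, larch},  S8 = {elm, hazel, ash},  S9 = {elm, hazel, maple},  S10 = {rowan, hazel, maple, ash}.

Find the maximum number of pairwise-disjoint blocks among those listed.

S1, S2, S3, S9 are pairwise disjoint (S1={beech,larch}; S2={pine,ash}; S3={fir,willow,alder}; S9={elm,hazel,maple}).
Every remaining block overlaps one of these, and no 5 of the listed blocks are pairwise disjoint, so 4 is the maximum.

4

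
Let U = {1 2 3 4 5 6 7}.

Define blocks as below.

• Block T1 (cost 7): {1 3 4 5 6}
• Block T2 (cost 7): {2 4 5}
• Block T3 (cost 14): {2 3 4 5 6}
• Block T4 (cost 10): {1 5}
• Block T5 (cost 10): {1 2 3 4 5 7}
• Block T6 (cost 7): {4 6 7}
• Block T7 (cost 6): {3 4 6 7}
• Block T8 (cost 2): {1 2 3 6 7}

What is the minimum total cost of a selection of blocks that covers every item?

T1, T8 together cover every item (T1 ∪ T8 = {1, 2, 3, 4, 5, 6, 7}); total cost 7 + 2 = 9.
No covering selection has total cost below 9.

9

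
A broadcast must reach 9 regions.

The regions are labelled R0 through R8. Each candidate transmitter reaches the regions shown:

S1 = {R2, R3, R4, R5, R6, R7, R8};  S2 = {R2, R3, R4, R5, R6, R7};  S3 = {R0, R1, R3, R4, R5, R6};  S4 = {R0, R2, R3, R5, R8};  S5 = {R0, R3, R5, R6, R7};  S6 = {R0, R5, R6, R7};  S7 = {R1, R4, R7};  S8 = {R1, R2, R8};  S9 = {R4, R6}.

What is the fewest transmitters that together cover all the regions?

Take {S1, S3}. Their union is {R0, R1, R2, R3, R4, R5, R6, R7, R8}, which is all 9 regions.
No single transmitter has all 9 regions (the largest, S1, has 7), so 2 is optimal.

2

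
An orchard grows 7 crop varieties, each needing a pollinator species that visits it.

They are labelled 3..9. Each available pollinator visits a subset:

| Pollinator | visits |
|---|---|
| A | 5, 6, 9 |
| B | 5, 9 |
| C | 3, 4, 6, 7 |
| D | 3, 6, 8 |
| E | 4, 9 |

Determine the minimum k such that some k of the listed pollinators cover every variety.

Take {A, C, D}. Their union is {3, 4, 5, 6, 7, 8, 9}, which is all 7 varieties.
Only C contains 7, so C is forced; the remaining 3 varieties need at least 2 more pollinators (each remaining pollinator adds at most 2) — so at least 3 pollinators are needed, and 3 is optimal.

3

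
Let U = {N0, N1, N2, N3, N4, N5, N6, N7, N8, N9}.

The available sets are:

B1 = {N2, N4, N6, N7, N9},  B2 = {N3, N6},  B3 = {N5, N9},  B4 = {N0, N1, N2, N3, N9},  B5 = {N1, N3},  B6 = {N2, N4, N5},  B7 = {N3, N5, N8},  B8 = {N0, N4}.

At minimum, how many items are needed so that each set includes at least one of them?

Take H = {N3, N4, N5}. Each listed set contains at least one of these, so H is a hitting set of size 3.
The sets B2, B3, B8 are pairwise disjoint, so any hitting set needs a separate item for each — at least 3. Hence 3 is optimal.

3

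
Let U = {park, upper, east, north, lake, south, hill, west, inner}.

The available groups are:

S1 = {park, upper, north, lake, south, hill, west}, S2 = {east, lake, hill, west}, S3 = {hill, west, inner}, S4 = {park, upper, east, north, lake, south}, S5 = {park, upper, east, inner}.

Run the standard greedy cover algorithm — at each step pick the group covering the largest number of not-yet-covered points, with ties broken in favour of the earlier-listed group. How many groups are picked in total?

2

Greedy: pick S1 (covers 7 new) → pick S5 (covers 2 new). Total picks: 2.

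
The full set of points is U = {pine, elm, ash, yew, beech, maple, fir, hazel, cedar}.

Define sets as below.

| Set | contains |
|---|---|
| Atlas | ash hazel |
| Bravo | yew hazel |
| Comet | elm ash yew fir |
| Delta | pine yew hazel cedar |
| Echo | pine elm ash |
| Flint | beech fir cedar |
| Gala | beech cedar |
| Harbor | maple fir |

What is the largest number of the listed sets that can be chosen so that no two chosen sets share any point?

Bravo, Echo, Gala, Harbor are pairwise disjoint (Bravo={yew,hazel}; Echo={pine,elm,ash}; Gala={beech,cedar}; Harbor={maple,fir}).
Every remaining set overlaps one of these, and no 5 of the listed sets are pairwise disjoint, so 4 is the maximum.

4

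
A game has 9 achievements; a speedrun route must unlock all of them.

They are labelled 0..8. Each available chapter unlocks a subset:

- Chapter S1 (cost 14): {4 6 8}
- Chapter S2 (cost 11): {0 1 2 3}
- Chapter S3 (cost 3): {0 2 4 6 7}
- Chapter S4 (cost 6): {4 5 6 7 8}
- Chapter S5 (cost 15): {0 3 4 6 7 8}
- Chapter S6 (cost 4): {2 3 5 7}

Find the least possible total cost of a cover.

S2, S4 together cover every achievement (S2 ∪ S4 = {0, 1, 2, 3, 4, 5, 6, 7, 8}); total cost 11 + 6 = 17.
The greedy pick S3, S6, S4, S2 costs 24; no covering selection beats 17.

17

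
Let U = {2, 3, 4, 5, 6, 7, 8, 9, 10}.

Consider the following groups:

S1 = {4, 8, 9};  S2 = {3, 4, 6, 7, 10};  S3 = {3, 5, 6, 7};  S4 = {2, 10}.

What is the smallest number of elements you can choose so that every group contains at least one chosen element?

3

The 3 elements {2, 3, 9} hit every group.
The groups S1, S3, S4 are pairwise disjoint, so any hitting set needs a separate element for each — at least 3. Hence 3 is optimal.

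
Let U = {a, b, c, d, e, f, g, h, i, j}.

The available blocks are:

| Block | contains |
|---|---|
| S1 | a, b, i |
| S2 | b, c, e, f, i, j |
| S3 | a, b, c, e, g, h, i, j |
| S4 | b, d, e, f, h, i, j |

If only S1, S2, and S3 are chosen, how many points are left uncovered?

Union of S1, S2, S3 = {a, b, c, e, f, g, h, i, j}.
Not covered: d — 1 point.

1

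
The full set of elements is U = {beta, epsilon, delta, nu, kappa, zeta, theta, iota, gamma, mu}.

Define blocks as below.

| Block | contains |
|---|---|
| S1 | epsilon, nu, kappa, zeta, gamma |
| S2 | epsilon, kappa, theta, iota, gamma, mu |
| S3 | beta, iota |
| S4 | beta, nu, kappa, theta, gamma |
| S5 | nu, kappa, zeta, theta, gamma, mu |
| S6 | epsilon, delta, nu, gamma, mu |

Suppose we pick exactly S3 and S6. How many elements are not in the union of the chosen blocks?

3

Union of S3, S6 = {beta, epsilon, delta, nu, iota, gamma, mu}.
Not covered: kappa, zeta, theta — 3 elements.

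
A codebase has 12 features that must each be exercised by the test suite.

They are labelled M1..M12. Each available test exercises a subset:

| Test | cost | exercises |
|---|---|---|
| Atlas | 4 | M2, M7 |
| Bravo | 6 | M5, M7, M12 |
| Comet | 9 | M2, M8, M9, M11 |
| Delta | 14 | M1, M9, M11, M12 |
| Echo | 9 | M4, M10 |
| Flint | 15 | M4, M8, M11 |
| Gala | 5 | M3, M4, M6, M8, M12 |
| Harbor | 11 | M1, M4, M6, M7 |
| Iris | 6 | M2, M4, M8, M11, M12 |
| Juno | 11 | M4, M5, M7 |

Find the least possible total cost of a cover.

38

Atlas, Bravo, Delta, Echo, Gala together cover every feature (Atlas ∪ Bravo ∪ Delta ∪ Echo ∪ Gala = {M1, M2, M3, M4, M5, M6, M7, M8, M9, M10, M11, M12}); total cost 4 + 6 + 14 + 9 + 5 = 38.
The greedy pick Gala, Atlas, Comet, Bravo, Echo, Harbor costs 44; no covering selection beats 38.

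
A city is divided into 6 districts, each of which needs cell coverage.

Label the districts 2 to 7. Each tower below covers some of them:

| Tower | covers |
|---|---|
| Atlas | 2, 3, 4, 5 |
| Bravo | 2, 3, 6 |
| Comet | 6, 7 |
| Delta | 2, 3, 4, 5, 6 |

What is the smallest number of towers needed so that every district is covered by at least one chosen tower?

2

Take {Comet, Delta}. Their union is {2, 3, 4, 5, 6, 7}, which is all 6 districts.
No single tower has all 6 districts (the largest, Delta, has 5), so 2 is optimal.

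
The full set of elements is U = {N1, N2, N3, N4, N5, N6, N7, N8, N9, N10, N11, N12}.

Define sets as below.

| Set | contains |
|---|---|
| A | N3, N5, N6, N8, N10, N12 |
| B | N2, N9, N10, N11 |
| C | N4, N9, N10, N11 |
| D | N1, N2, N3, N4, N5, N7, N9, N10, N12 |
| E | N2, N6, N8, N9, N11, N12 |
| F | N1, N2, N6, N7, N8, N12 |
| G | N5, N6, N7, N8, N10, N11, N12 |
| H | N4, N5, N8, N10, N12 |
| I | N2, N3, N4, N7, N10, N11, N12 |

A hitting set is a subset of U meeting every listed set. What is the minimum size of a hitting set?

2

The 2 elements {N11, N12} hit every set.
The sets C, F are pairwise disjoint, so any hitting set needs a separate element for each — at least 2. Hence 2 is optimal.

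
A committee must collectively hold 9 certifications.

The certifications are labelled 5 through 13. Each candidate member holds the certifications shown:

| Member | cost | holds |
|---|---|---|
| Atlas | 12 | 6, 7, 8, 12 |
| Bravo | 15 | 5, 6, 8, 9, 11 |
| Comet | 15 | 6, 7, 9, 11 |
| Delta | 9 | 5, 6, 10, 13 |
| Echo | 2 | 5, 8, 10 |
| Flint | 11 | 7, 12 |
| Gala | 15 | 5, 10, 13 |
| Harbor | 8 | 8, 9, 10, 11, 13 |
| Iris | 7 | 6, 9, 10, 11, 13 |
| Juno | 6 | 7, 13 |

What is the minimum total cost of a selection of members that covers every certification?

Echo, Flint, Iris together cover every certification (Echo ∪ Flint ∪ Iris = {5, 6, 7, 8, 9, 10, 11, 12, 13}); total cost 2 + 11 + 7 = 20.
No covering selection has total cost below 20.

20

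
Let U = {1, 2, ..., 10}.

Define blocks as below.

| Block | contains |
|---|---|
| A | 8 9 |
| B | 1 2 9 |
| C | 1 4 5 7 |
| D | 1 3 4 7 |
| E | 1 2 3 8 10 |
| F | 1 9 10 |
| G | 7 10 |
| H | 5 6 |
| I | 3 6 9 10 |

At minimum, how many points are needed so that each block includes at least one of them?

T = {1, 6, 7, 9} meets every block (each contains at least one member of T), and |T| = 4.
No choice of 3 points meets every block, so 4 is the minimum.

4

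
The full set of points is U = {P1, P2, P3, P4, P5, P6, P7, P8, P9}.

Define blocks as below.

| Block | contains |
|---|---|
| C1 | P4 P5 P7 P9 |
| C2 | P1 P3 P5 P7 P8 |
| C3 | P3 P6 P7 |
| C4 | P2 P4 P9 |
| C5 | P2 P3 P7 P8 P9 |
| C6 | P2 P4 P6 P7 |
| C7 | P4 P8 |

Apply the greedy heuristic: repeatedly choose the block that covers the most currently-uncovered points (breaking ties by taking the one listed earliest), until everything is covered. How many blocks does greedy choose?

3

Greedy: pick C2 (covers 5 new) → pick C4 (covers 3 new) → pick C3 (covers 1 new). Total picks: 3.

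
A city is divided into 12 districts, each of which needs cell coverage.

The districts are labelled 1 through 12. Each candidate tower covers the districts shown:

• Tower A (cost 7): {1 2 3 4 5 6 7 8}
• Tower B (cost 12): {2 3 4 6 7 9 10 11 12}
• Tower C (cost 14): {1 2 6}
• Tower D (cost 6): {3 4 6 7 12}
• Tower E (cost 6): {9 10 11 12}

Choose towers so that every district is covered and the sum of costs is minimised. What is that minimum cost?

A, E together cover every district (A ∪ E = {1, 2, 3, 4, 5, 6, 7, 8, 9, 10, 11, 12}); total cost 7 + 6 = 13.
No covering selection has total cost below 13.

13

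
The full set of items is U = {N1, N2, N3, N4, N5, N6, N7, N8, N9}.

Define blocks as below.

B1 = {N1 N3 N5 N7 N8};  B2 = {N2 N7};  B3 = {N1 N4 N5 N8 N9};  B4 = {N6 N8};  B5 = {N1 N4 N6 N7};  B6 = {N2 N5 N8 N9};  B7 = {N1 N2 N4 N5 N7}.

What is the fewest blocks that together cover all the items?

Take {B1, B5, B6}. Their union is {N1, N2, N3, N4, N5, N6, N7, N8, N9}, which is all 9 items.
Only B1 contains N3, so B1 is forced; the remaining 4 items need at least 2 more blocks (each remaining block adds at most 2) — so at least 3 blocks are needed, and 3 is optimal.

3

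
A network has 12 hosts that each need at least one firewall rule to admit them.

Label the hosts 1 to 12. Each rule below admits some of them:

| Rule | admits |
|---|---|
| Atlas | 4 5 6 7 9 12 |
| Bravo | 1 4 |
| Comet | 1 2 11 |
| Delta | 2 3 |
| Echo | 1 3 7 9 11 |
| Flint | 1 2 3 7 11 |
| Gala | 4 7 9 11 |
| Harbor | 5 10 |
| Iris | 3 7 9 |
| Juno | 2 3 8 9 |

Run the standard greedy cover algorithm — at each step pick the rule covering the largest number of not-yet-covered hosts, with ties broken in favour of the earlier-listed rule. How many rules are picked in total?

Greedy: pick Atlas (covers 6 new) → pick Flint (covers 4 new) → pick Harbor (covers 1 new) → pick Juno (covers 1 new). Total picks: 4.

4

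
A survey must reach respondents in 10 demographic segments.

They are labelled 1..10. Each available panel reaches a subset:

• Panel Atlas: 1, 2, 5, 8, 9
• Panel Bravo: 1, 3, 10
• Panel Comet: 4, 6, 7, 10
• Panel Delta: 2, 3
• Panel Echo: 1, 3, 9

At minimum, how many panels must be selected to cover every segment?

Atlas and Bravo and Comet together: Atlas ∪ Bravo ∪ Comet = {1, 2, 3, 4, 5, 6, 7, 8, 9, 10} — every segment is covered.
Only Comet contains 4, so Comet is forced; the remaining 6 segments need at least 2 more panels (each remaining panel adds at most 5) — so at least 3 panels are needed, and 3 is optimal.

3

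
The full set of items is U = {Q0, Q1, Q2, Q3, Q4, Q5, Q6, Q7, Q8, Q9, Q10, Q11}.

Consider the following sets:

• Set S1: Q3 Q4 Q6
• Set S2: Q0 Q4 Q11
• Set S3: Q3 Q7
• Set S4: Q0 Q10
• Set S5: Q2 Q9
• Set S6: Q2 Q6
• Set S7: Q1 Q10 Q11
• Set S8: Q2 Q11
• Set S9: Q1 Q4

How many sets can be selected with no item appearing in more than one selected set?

4

S3, S4, S5, S9 are pairwise disjoint (S3={Q3,Q7}; S4={Q0,Q10}; S5={Q2,Q9}; S9={Q1,Q4}).
Every remaining set overlaps one of these, and no 5 of the listed sets are pairwise disjoint, so 4 is the maximum.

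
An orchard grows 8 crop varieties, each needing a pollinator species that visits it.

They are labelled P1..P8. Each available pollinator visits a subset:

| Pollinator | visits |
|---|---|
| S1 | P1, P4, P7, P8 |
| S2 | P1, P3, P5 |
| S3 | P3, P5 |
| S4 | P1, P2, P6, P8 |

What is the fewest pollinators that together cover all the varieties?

3

Take {S1, S3, S4}. Their union is {P1, P2, P3, P4, P5, P6, P7, P8}, which is all 8 varieties.
Only S4 contains P2, so S4 is forced; the remaining 4 varieties need at least 2 more pollinators (each remaining pollinator adds at most 2) — so at least 3 pollinators are needed, and 3 is optimal.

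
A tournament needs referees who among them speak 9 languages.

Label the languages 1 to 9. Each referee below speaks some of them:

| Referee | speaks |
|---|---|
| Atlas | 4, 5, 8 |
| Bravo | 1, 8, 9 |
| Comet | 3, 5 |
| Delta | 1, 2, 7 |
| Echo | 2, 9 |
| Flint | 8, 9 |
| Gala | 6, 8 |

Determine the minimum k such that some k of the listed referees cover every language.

Atlas and Bravo and Comet and Delta and Gala together: Atlas ∪ Bravo ∪ Comet ∪ Delta ∪ Gala = {1, 2, 3, 4, 5, 6, 7, 8, 9} — every language is covered.
No 4 of the 7 referees cover everything (all 35 combinations miss at least one language), so 5 is optimal.

5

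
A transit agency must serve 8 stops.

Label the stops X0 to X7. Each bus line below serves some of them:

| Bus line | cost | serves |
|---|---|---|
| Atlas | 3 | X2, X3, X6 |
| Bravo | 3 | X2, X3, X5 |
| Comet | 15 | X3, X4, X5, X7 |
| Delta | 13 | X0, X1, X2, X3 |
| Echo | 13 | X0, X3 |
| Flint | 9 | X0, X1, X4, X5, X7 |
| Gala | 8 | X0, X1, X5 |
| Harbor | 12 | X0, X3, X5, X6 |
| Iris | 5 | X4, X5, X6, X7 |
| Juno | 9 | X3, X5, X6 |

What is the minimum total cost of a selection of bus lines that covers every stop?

12

Atlas, Flint together cover every stop (Atlas ∪ Flint = {X0, X1, X2, X3, X4, X5, X6, X7}); total cost 3 + 9 = 12.
The greedy pick Atlas, Iris, Gala costs 16; no covering selection beats 12.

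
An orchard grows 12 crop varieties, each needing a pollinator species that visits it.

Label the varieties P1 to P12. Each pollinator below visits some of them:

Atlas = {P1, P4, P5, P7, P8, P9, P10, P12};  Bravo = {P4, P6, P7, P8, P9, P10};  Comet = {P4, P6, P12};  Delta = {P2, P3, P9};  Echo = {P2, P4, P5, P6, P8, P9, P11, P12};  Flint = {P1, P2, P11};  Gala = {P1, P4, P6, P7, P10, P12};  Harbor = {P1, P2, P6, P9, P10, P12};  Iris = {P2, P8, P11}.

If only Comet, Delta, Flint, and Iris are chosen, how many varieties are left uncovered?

3

Union of Comet, Delta, Flint, Iris = {P1, P2, P3, P4, P6, P8, P9, P11, P12}.
Not covered: P5, P7, P10 — 3 varieties.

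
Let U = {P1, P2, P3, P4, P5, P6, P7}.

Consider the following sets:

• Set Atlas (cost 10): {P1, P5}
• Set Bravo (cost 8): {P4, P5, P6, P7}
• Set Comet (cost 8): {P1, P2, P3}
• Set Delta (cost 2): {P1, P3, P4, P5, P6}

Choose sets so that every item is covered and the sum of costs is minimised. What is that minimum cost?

Bravo, Comet together cover every item (Bravo ∪ Comet = {P1, P2, P3, P4, P5, P6, P7}); total cost 8 + 8 = 16.
The greedy pick Delta, Bravo, Comet costs 18; no covering selection beats 16.

16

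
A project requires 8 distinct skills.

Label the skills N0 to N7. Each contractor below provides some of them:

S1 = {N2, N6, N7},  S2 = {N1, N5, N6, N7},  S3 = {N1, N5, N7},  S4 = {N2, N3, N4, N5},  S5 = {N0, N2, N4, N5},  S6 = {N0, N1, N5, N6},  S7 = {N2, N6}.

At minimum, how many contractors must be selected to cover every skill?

3

S2 and S4 and S5 together: S2 ∪ S4 ∪ S5 = {N0, N1, N2, N3, N4, N5, N6, N7} — every skill is covered.
Only S4 contains N3, so S4 is forced; the remaining 4 skills need at least 2 more contractors (each remaining contractor adds at most 3) — so at least 3 contractors are needed, and 3 is optimal.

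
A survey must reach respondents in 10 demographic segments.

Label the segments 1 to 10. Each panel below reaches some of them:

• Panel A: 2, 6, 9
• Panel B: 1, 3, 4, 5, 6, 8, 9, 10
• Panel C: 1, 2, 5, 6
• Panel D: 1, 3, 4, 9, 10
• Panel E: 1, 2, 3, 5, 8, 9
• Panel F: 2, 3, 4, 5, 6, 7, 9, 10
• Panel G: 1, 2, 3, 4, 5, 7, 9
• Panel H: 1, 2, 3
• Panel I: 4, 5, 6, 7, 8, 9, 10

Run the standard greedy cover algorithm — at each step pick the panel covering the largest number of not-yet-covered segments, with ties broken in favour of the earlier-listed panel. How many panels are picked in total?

2

Greedy: pick B (covers 8 new) → pick F (covers 2 new). Total picks: 2.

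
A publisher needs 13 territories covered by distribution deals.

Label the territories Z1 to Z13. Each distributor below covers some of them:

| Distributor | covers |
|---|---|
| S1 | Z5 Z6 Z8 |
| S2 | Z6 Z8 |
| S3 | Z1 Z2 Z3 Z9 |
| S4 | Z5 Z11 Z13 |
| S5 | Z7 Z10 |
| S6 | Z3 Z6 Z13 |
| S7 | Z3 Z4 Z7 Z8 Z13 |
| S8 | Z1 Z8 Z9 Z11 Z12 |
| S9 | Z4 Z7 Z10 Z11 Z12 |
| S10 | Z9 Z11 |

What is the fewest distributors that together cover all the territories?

4

S1 and S3 and S7 and S9 together: S1 ∪ S3 ∪ S7 ∪ S9 = {Z1, Z2, Z3, Z4, Z5, Z6, Z7, Z8, Z9, Z10, Z11, Z12, Z13} — every territory is covered.
No 3 of the 10 distributors cover everything (all 120 combinations miss at least one territory), so 4 is optimal.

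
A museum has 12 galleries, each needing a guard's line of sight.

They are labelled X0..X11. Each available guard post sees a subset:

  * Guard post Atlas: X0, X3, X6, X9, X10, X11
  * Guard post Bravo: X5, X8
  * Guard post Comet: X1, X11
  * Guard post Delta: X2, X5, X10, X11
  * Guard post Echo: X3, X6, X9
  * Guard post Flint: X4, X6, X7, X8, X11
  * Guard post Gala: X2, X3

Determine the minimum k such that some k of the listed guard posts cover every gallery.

Atlas and Comet and Delta and Flint together: Atlas ∪ Comet ∪ Delta ∪ Flint = {X0, X1, X2, X3, X4, X5, X6, X7, X8, X9, X10, X11} — every gallery is covered.
No 3 of the 7 guard posts cover everything (all 35 combinations miss at least one gallery), so 4 is optimal.

4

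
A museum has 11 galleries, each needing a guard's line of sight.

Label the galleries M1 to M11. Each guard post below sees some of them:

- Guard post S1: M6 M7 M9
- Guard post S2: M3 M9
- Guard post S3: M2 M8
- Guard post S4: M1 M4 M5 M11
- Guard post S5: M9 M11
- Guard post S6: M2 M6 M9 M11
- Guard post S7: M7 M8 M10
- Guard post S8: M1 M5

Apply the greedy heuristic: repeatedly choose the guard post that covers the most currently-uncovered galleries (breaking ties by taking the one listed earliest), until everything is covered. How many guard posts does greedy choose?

5

Greedy: pick S4 (covers 4 new) → pick S1 (covers 3 new) → pick S3 (covers 2 new) → pick S2 (covers 1 new) → pick S7 (covers 1 new). Total picks: 5.
(The true minimum cover uses only 4 guard posts, so greedy is not optimal here.)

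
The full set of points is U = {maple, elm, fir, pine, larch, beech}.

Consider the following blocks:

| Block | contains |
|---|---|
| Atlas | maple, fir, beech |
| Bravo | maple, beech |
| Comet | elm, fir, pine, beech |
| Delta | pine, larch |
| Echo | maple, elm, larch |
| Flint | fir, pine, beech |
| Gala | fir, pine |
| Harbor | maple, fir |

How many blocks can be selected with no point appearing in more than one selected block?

2

Echo, Gala are pairwise disjoint (Echo={maple,elm,larch}; Gala={fir,pine}).
Every remaining block overlaps one of these, and no 3 of the listed blocks are pairwise disjoint, so 2 is the maximum.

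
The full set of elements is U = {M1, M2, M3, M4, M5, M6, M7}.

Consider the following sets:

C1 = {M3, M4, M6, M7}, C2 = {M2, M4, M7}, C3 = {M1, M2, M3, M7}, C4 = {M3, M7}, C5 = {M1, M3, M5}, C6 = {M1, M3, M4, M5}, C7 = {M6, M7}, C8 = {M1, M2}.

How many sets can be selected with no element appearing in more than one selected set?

2

C2, C5 are pairwise disjoint (C2={M2,M4,M7}; C5={M1,M3,M5}).
Every remaining set overlaps one of these, and no 3 of the listed sets are pairwise disjoint, so 2 is the maximum.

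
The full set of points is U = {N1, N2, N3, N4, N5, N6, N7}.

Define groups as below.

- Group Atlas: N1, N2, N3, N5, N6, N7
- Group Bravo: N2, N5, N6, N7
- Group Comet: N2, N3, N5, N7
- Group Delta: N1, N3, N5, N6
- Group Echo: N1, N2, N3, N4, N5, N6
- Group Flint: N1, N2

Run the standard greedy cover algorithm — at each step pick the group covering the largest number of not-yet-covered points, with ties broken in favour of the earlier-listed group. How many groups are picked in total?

Greedy: pick Atlas (covers 6 new) → pick Echo (covers 1 new). Total picks: 2.

2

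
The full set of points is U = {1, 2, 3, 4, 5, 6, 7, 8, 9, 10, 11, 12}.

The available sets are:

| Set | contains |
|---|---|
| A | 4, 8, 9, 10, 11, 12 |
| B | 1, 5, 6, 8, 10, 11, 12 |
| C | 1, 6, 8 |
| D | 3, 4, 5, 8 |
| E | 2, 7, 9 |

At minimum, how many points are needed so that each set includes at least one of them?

2

The 2 points {7, 8} hit every set.
The sets B, E are pairwise disjoint, so any hitting set needs a separate point for each — at least 2. Hence 2 is optimal.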